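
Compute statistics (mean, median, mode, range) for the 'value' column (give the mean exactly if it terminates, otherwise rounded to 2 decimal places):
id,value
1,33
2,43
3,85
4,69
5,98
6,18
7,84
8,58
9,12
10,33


Data: [33, 43, 85, 69, 98, 18, 84, 58, 12, 33]
Count: 10
Sum: 533
Mean: 533/10 = 53.3
Sorted: [12, 18, 33, 33, 43, 58, 69, 84, 85, 98]
Median: 50.5
Mode: 33 (2 times)
Range: 98 - 12 = 86
Min: 12, Max: 98

mean=53.3, median=50.5, mode=33, range=86


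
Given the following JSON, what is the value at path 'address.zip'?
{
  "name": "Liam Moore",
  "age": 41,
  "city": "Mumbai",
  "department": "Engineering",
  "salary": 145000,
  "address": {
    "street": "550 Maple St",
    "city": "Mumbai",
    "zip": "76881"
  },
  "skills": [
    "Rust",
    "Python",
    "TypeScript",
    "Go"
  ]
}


Query: address.zip
Path: address -> zip
Value: 76881

76881


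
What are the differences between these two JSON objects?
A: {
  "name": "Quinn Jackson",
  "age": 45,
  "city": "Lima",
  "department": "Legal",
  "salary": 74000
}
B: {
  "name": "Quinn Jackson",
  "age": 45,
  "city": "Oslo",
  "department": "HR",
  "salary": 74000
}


Comparing each field (in key order):
  name: same
  age: same
  city: DIFFERENT
  department: DIFFERENT
  salary: same
Differences:
  city: Lima -> Oslo
  department: Legal -> HR

2 field(s) changed

2 changes: city, department


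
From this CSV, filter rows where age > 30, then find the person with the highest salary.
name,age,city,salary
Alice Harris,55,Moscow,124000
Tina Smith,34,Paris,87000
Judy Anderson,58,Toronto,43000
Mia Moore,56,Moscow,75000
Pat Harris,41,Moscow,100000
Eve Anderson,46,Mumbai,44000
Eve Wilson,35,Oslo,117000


Filter: age > 30
Sort by: salary (descending)

Filtered records (7):
  Alice Harris, age 55, salary $124000
  Eve Wilson, age 35, salary $117000
  Pat Harris, age 41, salary $100000
  Tina Smith, age 34, salary $87000
  Mia Moore, age 56, salary $75000
  Eve Anderson, age 46, salary $44000
  Judy Anderson, age 58, salary $43000

Highest salary: Alice Harris ($124000)

Alice Harris


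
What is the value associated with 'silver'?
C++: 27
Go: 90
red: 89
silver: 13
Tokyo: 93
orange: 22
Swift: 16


Looking up key 'silver'
Value: 13

13


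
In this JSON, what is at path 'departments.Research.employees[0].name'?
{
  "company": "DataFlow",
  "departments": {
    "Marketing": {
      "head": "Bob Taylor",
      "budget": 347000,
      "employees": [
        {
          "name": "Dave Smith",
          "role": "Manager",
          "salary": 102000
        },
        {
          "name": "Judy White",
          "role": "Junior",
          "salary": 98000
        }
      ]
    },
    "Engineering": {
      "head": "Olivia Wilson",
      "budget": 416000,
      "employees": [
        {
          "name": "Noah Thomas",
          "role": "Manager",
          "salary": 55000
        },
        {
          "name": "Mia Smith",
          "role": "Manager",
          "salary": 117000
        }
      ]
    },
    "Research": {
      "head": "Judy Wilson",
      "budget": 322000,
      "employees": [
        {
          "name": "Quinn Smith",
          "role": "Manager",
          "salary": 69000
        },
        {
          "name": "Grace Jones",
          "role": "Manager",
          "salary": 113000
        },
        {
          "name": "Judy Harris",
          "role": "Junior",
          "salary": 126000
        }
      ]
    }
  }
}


Path: departments.Research.employees[0].name

Navigate:
  -> departments
  -> Research
  -> employees[0].name = 'Quinn Smith'

Quinn Smith


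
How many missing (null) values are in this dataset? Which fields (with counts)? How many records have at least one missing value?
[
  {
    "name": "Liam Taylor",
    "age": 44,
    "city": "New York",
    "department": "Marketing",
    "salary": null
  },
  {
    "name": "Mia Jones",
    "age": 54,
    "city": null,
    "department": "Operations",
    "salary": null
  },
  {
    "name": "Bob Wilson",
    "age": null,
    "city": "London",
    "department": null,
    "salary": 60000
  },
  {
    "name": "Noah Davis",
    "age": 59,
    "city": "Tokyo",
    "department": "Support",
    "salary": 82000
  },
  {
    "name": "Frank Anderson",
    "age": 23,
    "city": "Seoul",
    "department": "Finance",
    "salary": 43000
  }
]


Checking for missing (null) values in 5 records:

  Liam Taylor: salary
  Mia Jones: city, salary
  Bob Wilson: age, department
  Noah Davis: complete
  Frank Anderson: complete

Per field:
  name: 0 missing
  age: 1 missing
  city: 1 missing
  department: 1 missing
  salary: 2 missing

Total missing values: 5
Records with any missing: 3

5 missing values (age: 1, city: 1, department: 1, salary: 2); 3 incomplete records


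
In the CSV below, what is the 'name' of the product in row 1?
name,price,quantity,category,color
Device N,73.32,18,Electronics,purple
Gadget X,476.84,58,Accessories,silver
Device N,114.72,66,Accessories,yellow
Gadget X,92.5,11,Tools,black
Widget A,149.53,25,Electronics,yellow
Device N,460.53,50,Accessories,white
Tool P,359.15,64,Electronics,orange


Query: Row 1 ('Device N'), column 'name'
Value: Device N

Device N


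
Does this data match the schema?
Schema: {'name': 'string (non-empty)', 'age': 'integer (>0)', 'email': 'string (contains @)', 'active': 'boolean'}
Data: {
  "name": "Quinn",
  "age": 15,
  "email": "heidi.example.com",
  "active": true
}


Validating each field against schema:
  name: OK (non-empty string)
  age: OK (positive integer)
  email: FAIL ("heidi.example.com" does not contain @)
  active: OK (boolean)

Result: INVALID (1 error: email)

INVALID (1 error: email)


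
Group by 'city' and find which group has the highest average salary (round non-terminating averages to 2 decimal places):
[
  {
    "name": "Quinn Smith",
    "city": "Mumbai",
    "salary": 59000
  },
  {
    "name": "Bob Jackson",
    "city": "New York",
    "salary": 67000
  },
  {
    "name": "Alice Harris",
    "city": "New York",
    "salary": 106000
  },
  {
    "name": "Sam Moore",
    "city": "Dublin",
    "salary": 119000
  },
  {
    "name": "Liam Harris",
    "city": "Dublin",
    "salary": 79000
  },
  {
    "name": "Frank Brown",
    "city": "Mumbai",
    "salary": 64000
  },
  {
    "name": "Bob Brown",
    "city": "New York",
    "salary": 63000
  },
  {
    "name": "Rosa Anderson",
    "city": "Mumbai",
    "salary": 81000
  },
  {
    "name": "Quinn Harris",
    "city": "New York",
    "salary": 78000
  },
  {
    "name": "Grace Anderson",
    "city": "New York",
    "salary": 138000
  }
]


Group by: city

Groups:
  Dublin: 2 people, avg salary = 198000/2 = $99000
  Mumbai: 3 people, avg salary = 204000/3 = $68000
  New York: 5 people, avg salary = 452000/5 = $90400

Highest average salary: Dublin ($99000)

Dublin ($99000)


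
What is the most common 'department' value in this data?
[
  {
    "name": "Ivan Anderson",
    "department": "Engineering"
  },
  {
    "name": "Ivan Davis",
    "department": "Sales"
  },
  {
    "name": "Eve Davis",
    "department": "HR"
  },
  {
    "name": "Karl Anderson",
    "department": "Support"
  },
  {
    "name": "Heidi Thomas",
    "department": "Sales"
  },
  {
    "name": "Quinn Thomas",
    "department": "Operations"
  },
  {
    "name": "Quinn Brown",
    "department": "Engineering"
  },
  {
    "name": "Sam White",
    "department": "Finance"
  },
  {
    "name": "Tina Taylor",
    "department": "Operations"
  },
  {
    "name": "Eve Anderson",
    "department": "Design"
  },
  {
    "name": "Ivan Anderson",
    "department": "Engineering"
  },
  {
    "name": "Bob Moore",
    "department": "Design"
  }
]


Counting 'department' values across 12 records:

  Engineering: 3 ###
  Sales: 2 ##
  Operations: 2 ##
  Design: 2 ##
  HR: 1 #
  Support: 1 #
  Finance: 1 #

Most common: Engineering (3 times)

Engineering (3 times)


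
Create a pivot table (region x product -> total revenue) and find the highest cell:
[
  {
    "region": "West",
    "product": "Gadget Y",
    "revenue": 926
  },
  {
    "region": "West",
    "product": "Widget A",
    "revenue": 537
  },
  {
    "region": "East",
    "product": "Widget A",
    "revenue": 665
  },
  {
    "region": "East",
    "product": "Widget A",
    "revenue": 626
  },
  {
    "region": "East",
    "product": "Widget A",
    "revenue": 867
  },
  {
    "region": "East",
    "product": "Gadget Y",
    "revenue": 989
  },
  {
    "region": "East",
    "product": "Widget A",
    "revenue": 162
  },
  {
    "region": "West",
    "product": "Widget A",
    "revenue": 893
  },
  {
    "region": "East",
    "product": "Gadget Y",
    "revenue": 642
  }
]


Pivot: region (rows) x product (columns) -> total revenue

     Gadget Y      Widget A    
East          1631          2320  
West           926          1430  

Highest: East / Widget A = $2320

East / Widget A = $2320


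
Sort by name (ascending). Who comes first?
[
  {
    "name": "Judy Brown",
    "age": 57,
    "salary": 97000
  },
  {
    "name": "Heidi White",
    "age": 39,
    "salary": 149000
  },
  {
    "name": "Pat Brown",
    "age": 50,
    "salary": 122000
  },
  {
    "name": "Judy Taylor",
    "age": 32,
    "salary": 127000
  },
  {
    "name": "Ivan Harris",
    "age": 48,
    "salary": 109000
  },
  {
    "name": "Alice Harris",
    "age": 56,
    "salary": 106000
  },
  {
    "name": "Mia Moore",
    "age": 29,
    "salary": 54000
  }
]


Sort by: name (ascending)

Sorted order:
  1. Alice Harris (name = Alice Harris)
  2. Heidi White (name = Heidi White)
  3. Ivan Harris (name = Ivan Harris)
  4. Judy Brown (name = Judy Brown)
  5. Judy Taylor (name = Judy Taylor)
  6. Mia Moore (name = Mia Moore)
  7. Pat Brown (name = Pat Brown)

First: Alice Harris

Alice Harris


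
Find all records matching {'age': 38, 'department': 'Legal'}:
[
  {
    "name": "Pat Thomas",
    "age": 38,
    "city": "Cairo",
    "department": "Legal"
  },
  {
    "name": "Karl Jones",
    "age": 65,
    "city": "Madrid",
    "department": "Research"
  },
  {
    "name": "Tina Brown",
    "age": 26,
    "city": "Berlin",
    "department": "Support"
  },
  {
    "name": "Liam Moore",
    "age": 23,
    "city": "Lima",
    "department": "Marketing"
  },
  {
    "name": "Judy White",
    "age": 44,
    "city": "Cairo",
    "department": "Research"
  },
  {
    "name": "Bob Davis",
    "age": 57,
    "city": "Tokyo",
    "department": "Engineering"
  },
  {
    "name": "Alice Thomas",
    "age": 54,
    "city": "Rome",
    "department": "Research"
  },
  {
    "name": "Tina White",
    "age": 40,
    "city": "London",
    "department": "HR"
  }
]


Search criteria: {'age': 38, 'department': 'Legal'}

Checking 8 records:
  Pat Thomas: {age: 38, department: Legal} <-- MATCH
  Karl Jones: {age: 65, department: Research}
  Tina Brown: {age: 26, department: Support}
  Liam Moore: {age: 23, department: Marketing}
  Judy White: {age: 44, department: Research}
  Bob Davis: {age: 57, department: Engineering}
  Alice Thomas: {age: 54, department: Research}
  Tina White: {age: 40, department: HR}

Matches: ["Pat Thomas"]

["Pat Thomas"]


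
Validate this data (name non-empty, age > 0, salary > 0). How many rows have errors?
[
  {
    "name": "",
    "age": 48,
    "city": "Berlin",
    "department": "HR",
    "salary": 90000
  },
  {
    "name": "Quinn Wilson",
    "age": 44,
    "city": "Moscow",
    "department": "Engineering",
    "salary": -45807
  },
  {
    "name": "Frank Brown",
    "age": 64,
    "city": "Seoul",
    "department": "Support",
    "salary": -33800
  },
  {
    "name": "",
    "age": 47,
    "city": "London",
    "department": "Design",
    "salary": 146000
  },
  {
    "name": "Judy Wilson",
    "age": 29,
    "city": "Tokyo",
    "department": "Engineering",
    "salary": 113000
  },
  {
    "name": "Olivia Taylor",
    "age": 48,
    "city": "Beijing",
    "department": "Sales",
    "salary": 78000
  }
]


Validating 6 records:
Rules: name non-empty, age > 0, salary > 0

  Row 1 (???): empty name
  Row 2 (Quinn Wilson): negative salary: -45807
  Row 3 (Frank Brown): negative salary: -33800
  Row 4 (???): empty name
  Row 5 (Judy Wilson): OK
  Row 6 (Olivia Taylor): OK

Total errors: 4

4 errors


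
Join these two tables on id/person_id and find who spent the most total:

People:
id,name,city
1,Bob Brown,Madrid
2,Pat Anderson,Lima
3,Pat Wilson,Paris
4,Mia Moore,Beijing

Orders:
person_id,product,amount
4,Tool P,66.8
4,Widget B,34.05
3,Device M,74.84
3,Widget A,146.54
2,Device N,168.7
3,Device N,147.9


Join on: people.id = orders.person_id

Joined rows:
  Mia Moore (Beijing) bought Tool P for $66.8
  Mia Moore (Beijing) bought Widget B for $34.05
  Pat Wilson (Paris) bought Device M for $74.84
  Pat Wilson (Paris) bought Widget A for $146.54
  Pat Anderson (Lima) bought Device N for $168.7
  Pat Wilson (Paris) bought Device N for $147.9

Total per person:
  Pat Wilson: $369.28
  Pat Anderson: $168.70
  Mia Moore: $100.85

Top spender: Pat Wilson ($369.28)

Pat Wilson ($369.28)


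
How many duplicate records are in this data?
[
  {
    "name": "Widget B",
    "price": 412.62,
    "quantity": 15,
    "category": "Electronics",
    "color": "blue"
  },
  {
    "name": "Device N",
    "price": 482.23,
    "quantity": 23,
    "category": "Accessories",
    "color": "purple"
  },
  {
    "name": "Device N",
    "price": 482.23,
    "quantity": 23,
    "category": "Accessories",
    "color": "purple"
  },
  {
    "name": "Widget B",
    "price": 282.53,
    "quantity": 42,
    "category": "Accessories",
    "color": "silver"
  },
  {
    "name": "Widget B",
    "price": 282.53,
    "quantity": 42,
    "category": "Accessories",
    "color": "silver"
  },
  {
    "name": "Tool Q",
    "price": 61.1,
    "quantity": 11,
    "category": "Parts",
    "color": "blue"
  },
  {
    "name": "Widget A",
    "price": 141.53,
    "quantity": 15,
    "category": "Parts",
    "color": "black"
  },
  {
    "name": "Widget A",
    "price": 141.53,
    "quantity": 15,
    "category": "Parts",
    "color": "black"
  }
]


Checking 8 records for duplicates:

  Row 1: Widget B ($412.62, qty 15)
  Row 2: Device N ($482.23, qty 23)
  Row 3: Device N ($482.23, qty 23) <-- DUPLICATE
  Row 4: Widget B ($282.53, qty 42)
  Row 5: Widget B ($282.53, qty 42) <-- DUPLICATE
  Row 6: Tool Q ($61.1, qty 11)
  Row 7: Widget A ($141.53, qty 15)
  Row 8: Widget A ($141.53, qty 15) <-- DUPLICATE

Duplicates found: 3
Unique records: 5

3 duplicates, 5 unique


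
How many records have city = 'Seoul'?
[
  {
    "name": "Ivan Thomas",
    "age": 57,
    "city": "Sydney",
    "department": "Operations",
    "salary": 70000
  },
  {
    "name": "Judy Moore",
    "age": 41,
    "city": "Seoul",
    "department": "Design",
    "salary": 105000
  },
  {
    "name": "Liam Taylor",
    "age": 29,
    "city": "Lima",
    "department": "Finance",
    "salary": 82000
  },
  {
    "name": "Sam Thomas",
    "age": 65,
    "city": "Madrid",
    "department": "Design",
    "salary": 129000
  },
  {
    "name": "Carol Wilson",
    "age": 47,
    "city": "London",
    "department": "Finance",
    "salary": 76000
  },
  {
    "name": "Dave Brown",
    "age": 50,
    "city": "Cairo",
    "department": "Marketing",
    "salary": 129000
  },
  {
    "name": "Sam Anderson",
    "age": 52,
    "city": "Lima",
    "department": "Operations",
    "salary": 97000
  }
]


Data: 7 records
Condition: city = 'Seoul'

Checking each record:
  Ivan Thomas: Sydney
  Judy Moore: Seoul MATCH
  Liam Taylor: Lima
  Sam Thomas: Madrid
  Carol Wilson: London
  Dave Brown: Cairo
  Sam Anderson: Lima

Count: 1

1


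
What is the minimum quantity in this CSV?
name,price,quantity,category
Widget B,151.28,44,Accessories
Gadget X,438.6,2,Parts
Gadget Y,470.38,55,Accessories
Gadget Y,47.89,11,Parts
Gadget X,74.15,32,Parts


Computing minimum quantity:
Values: [44, 2, 55, 11, 32]
Min = 2

2


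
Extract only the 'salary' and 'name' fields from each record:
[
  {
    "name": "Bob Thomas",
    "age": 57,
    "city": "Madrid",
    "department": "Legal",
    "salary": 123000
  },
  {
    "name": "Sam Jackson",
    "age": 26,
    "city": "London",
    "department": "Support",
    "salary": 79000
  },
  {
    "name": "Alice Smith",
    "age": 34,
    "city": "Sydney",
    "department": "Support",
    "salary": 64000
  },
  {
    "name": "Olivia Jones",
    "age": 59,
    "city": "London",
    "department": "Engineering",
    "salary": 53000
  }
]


Original: 4 records with fields: name, age, city, department, salary
Keep: ['salary', 'name']
Drop: ['age', 'city', 'department']
Result: 4 records, 2 fields each

[
  {
    "salary": 123000,
    "name": "Bob Thomas"
  },
  {
    "salary": 79000,
    "name": "Sam Jackson"
  },
  {
    "salary": 64000,
    "name": "Alice Smith"
  },
  {
    "salary": 53000,
    "name": "Olivia Jones"
  }
]


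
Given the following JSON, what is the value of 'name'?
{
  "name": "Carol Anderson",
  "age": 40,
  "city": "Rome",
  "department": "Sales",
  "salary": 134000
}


Looking up field 'name'
Value: Carol Anderson

Carol Anderson


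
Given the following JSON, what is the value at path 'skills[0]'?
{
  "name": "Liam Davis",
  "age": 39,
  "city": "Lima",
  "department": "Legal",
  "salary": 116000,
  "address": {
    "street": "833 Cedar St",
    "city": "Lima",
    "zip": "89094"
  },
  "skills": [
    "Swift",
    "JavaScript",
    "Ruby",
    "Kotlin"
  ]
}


Query: skills[0]
Path: skills -> first element
Value: Swift

Swift


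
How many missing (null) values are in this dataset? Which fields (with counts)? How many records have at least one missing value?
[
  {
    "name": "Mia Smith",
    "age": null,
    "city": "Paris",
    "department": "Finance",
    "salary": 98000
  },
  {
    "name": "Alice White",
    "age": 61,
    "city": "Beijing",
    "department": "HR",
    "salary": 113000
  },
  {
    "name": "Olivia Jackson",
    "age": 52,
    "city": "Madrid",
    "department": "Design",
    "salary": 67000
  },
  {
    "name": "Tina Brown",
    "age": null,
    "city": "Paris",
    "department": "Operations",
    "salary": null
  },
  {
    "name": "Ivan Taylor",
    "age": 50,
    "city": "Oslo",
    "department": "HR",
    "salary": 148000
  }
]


Checking for missing (null) values in 5 records:

  Mia Smith: age
  Alice White: complete
  Olivia Jackson: complete
  Tina Brown: age, salary
  Ivan Taylor: complete

Per field:
  name: 0 missing
  age: 2 missing
  city: 0 missing
  department: 0 missing
  salary: 1 missing

Total missing values: 3
Records with any missing: 2

3 missing values (age: 2, salary: 1); 2 incomplete records


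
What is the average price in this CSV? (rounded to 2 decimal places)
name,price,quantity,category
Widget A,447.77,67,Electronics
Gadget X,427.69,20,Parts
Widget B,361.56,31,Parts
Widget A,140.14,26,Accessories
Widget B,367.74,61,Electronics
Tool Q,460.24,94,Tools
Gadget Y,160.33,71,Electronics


Computing average price:
Values: [447.77, 427.69, 361.56, 140.14, 367.74, 460.24, 160.33]
Sum = 2365.47
Count = 7
Average = 2365.47/7 ≈ 337.92 (rounded to 2 decimal places)

337.92


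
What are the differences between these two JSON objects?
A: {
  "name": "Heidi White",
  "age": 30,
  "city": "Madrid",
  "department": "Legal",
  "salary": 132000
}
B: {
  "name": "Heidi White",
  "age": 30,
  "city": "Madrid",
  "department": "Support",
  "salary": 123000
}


Comparing each field (in key order):
  name: same
  age: same
  city: same
  department: DIFFERENT
  salary: DIFFERENT
Differences:
  department: Legal -> Support
  salary: 132000 -> 123000

2 field(s) changed

2 changes: department, salary


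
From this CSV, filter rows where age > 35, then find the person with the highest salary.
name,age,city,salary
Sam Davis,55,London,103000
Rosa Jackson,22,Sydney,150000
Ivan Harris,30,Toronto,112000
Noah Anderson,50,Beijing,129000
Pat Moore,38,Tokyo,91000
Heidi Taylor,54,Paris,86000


Filter: age > 35
Sort by: salary (descending)

Filtered records (4):
  Noah Anderson, age 50, salary $129000
  Sam Davis, age 55, salary $103000
  Pat Moore, age 38, salary $91000
  Heidi Taylor, age 54, salary $86000

Highest salary: Noah Anderson ($129000)

Noah Anderson


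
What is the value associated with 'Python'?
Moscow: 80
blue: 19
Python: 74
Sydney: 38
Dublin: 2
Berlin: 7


Looking up key 'Python'
Value: 74

74


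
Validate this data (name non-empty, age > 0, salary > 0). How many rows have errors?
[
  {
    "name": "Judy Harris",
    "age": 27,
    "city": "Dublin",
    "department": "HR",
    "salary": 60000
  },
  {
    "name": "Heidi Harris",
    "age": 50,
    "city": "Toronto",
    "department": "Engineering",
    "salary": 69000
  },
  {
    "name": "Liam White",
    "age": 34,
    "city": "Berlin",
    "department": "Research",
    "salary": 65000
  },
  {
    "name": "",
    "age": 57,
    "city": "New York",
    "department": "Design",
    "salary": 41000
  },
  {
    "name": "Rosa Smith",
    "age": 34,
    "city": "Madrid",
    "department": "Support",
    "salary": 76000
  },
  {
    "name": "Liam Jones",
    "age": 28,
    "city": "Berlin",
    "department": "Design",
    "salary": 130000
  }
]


Validating 6 records:
Rules: name non-empty, age > 0, salary > 0

  Row 1 (Judy Harris): OK
  Row 2 (Heidi Harris): OK
  Row 3 (Liam White): OK
  Row 4 (???): empty name
  Row 5 (Rosa Smith): OK
  Row 6 (Liam Jones): OK

Total errors: 1

1 errors


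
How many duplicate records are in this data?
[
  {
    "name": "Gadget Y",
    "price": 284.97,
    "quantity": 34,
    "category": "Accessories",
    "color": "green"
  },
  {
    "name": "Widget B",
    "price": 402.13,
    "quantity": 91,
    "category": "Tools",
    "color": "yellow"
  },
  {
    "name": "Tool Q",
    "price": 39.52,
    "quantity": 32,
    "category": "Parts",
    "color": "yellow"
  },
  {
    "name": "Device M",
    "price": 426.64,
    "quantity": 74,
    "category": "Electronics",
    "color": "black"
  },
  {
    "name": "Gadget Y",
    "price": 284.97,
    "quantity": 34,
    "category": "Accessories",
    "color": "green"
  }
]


Checking 5 records for duplicates:

  Row 1: Gadget Y ($284.97, qty 34)
  Row 2: Widget B ($402.13, qty 91)
  Row 3: Tool Q ($39.52, qty 32)
  Row 4: Device M ($426.64, qty 74)
  Row 5: Gadget Y ($284.97, qty 34) <-- DUPLICATE

Duplicates found: 1
Unique records: 4

1 duplicates, 4 unique


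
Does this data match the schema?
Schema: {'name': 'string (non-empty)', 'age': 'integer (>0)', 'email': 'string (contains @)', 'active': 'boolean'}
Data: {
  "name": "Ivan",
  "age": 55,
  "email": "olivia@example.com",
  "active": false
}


Validating each field against schema:
  name: OK (non-empty string)
  age: OK (positive integer)
  email: OK (string with @)
  active: OK (boolean)

Result: VALID

VALID


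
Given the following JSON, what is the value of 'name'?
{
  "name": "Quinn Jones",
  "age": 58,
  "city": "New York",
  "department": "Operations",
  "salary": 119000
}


Looking up field 'name'
Value: Quinn Jones

Quinn Jones


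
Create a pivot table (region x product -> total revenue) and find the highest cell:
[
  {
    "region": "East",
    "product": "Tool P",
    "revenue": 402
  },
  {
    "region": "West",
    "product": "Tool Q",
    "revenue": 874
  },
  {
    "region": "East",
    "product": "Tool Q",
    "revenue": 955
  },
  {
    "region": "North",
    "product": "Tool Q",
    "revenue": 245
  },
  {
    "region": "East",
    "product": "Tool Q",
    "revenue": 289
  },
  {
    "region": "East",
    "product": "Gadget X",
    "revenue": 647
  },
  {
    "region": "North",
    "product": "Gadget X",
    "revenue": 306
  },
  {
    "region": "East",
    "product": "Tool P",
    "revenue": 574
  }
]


Pivot: region (rows) x product (columns) -> total revenue

     Gadget X      Tool P        Tool Q      
East           647           976          1244  
North          306             0           245  
West             0             0           874  

Highest: East / Tool Q = $1244

East / Tool Q = $1244


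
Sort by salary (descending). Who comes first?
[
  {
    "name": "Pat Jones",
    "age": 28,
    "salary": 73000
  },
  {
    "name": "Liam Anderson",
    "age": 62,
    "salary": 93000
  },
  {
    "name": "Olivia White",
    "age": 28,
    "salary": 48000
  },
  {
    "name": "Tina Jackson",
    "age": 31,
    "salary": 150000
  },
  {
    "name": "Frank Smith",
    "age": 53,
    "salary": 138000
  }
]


Sort by: salary (descending)

Sorted order:
  1. Tina Jackson (salary = 150000)
  2. Frank Smith (salary = 138000)
  3. Liam Anderson (salary = 93000)
  4. Pat Jones (salary = 73000)
  5. Olivia White (salary = 48000)

First: Tina Jackson

Tina Jackson


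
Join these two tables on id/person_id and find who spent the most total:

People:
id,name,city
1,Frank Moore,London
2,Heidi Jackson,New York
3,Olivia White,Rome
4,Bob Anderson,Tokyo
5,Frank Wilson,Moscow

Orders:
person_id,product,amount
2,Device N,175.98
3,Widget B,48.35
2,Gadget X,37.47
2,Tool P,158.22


Join on: people.id = orders.person_id

Joined rows:
  Heidi Jackson (New York) bought Device N for $175.98
  Olivia White (Rome) bought Widget B for $48.35
  Heidi Jackson (New York) bought Gadget X for $37.47
  Heidi Jackson (New York) bought Tool P for $158.22

Total per person:
  Heidi Jackson: $371.67
  Olivia White: $48.35

Top spender: Heidi Jackson ($371.67)

Heidi Jackson ($371.67)


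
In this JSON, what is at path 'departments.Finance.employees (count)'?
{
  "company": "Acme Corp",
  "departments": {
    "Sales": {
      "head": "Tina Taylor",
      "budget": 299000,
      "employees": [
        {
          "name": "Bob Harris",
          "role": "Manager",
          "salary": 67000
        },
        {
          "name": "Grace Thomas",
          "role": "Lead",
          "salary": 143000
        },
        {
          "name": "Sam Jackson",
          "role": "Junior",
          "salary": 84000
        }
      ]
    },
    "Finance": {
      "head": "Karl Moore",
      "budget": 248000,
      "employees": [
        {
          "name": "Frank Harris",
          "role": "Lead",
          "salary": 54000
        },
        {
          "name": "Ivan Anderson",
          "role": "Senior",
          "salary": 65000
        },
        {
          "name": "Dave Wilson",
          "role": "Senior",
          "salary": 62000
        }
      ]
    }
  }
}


Path: departments.Finance.employees (count)

Navigate:
  -> departments
  -> Finance
  -> employees (array, length 3)

3


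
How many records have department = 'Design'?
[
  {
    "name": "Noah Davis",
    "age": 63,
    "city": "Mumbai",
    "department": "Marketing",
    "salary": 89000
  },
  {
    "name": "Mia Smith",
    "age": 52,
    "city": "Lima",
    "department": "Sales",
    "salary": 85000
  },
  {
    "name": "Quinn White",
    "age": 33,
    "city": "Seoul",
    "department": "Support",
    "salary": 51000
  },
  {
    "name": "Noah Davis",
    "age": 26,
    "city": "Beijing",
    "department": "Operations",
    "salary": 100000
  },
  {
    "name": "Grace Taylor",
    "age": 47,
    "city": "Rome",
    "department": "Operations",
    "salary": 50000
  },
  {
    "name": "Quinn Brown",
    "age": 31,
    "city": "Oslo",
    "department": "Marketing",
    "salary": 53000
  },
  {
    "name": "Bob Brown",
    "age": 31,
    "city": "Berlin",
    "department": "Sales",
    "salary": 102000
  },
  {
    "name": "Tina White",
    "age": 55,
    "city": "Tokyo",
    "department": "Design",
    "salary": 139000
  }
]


Data: 8 records
Condition: department = 'Design'

Checking each record:
  Noah Davis: Marketing
  Mia Smith: Sales
  Quinn White: Support
  Noah Davis: Operations
  Grace Taylor: Operations
  Quinn Brown: Marketing
  Bob Brown: Sales
  Tina White: Design MATCH

Count: 1

1


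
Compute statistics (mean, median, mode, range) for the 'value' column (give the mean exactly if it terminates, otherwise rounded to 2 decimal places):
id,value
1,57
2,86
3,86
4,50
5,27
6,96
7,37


Data: [57, 86, 86, 50, 27, 96, 37]
Count: 7
Sum: 439
Mean: 439/7 ≈ 62.71 (rounded to 2 decimal places)
Sorted: [27, 37, 50, 57, 86, 86, 96]
Median: 57.0
Mode: 86 (2 times)
Range: 96 - 27 = 69
Min: 27, Max: 96

mean≈62.71, median=57.0, mode=86, range=69


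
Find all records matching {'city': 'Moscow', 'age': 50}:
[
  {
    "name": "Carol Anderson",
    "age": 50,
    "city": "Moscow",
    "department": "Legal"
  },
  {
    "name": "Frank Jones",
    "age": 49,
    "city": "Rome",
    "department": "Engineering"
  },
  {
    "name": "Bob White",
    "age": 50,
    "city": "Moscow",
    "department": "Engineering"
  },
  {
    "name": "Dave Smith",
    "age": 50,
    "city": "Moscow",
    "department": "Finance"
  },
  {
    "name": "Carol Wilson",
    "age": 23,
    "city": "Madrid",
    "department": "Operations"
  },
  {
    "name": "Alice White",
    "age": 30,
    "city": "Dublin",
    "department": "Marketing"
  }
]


Search criteria: {'city': 'Moscow', 'age': 50}

Checking 6 records:
  Carol Anderson: {city: Moscow, age: 50} <-- MATCH
  Frank Jones: {city: Rome, age: 49}
  Bob White: {city: Moscow, age: 50} <-- MATCH
  Dave Smith: {city: Moscow, age: 50} <-- MATCH
  Carol Wilson: {city: Madrid, age: 23}
  Alice White: {city: Dublin, age: 30}

Matches: ["Carol Anderson", "Bob White", "Dave Smith"]

["Carol Anderson", "Bob White", "Dave Smith"]


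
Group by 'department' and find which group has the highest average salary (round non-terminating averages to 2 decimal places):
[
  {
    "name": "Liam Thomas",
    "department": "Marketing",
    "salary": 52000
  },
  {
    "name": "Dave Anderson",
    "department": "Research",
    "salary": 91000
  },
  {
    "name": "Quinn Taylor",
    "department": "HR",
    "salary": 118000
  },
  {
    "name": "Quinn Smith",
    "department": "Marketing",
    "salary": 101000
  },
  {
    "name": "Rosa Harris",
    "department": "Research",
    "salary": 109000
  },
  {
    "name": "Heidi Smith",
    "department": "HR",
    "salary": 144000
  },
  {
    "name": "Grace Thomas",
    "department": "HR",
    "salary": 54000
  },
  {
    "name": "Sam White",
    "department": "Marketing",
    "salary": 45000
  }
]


Group by: department

Groups:
  HR: 3 people, avg salary = 316000/3 ≈ $105333.33
  Marketing: 3 people, avg salary = 198000/3 = $66000
  Research: 2 people, avg salary = 200000/2 = $100000

Highest average salary: HR (≈$105333.33)

HR (≈$105333.33)


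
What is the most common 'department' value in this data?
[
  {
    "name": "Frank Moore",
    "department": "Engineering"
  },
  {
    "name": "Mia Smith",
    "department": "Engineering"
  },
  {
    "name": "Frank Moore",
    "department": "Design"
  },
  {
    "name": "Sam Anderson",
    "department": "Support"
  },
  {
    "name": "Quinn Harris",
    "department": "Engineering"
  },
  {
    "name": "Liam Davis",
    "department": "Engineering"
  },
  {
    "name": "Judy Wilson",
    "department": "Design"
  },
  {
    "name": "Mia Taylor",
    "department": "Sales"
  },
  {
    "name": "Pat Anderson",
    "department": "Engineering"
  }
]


Counting 'department' values across 9 records:

  Engineering: 5 #####
  Design: 2 ##
  Support: 1 #
  Sales: 1 #

Most common: Engineering (5 times)

Engineering (5 times)


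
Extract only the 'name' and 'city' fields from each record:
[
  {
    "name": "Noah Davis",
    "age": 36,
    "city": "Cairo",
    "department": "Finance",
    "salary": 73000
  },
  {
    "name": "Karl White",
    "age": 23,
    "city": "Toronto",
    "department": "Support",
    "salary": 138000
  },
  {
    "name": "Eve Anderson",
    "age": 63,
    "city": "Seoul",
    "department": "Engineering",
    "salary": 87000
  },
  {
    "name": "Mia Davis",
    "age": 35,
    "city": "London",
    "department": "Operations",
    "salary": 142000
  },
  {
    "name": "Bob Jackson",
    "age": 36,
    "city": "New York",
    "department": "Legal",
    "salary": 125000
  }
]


Original: 5 records with fields: name, age, city, department, salary
Keep: ['name', 'city']
Drop: ['age', 'department', 'salary']
Result: 5 records, 2 fields each

[
  {
    "name": "Noah Davis",
    "city": "Cairo"
  },
  {
    "name": "Karl White",
    "city": "Toronto"
  },
  {
    "name": "Eve Anderson",
    "city": "Seoul"
  },
  {
    "name": "Mia Davis",
    "city": "London"
  },
  {
    "name": "Bob Jackson",
    "city": "New York"
  }
]


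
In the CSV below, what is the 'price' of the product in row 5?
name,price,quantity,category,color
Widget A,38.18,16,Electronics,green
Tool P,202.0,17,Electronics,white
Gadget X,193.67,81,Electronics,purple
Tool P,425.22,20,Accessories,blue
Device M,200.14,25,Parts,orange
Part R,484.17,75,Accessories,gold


Query: Row 5 ('Device M'), column 'price'
Value: 200.14

200.14


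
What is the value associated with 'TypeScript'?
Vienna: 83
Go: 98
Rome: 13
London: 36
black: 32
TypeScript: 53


Looking up key 'TypeScript'
Value: 53

53


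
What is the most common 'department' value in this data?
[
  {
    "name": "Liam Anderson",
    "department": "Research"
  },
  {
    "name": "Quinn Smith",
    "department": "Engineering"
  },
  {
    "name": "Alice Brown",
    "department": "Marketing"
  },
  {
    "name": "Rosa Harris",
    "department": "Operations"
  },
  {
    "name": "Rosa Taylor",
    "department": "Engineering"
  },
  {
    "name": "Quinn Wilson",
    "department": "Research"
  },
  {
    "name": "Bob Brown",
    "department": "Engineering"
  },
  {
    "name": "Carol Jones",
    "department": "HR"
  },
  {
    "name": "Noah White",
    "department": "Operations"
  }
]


Counting 'department' values across 9 records:

  Engineering: 3 ###
  Research: 2 ##
  Operations: 2 ##
  Marketing: 1 #
  HR: 1 #

Most common: Engineering (3 times)

Engineering (3 times)


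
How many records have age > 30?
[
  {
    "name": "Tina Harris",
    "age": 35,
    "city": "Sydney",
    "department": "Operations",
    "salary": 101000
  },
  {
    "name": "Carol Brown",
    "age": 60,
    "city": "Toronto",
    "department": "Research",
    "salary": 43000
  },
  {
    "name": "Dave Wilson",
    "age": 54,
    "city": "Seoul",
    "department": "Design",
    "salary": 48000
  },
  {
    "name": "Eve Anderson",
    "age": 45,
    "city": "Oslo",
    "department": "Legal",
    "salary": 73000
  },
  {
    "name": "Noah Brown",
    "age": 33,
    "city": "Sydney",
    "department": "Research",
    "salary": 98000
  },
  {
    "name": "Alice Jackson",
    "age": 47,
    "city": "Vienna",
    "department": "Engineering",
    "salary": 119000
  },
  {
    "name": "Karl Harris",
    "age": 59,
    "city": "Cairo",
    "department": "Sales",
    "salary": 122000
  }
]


Data: 7 records
Condition: age > 30

Checking each record:
  Tina Harris: 35 MATCH
  Carol Brown: 60 MATCH
  Dave Wilson: 54 MATCH
  Eve Anderson: 45 MATCH
  Noah Brown: 33 MATCH
  Alice Jackson: 47 MATCH
  Karl Harris: 59 MATCH

Count: 7

7


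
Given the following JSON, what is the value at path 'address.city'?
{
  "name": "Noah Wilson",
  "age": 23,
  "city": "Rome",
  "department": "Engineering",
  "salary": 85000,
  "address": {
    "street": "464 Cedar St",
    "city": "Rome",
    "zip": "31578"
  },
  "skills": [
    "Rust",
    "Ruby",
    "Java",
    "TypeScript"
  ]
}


Query: address.city
Path: address -> city
Value: Rome

Rome


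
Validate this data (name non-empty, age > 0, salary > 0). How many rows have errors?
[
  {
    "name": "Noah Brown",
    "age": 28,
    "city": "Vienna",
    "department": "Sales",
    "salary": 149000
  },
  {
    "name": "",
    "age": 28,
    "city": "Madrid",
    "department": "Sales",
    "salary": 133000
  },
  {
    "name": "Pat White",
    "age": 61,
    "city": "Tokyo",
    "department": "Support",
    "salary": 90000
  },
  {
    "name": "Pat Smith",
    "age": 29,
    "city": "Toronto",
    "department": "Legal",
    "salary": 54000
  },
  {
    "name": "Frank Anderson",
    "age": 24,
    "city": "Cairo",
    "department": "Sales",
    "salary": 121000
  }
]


Validating 5 records:
Rules: name non-empty, age > 0, salary > 0

  Row 1 (Noah Brown): OK
  Row 2 (???): empty name
  Row 3 (Pat White): OK
  Row 4 (Pat Smith): OK
  Row 5 (Frank Anderson): OK

Total errors: 1

1 errors


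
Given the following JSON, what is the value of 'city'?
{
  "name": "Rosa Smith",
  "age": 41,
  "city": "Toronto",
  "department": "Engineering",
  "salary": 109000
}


Looking up field 'city'
Value: Toronto

Toronto


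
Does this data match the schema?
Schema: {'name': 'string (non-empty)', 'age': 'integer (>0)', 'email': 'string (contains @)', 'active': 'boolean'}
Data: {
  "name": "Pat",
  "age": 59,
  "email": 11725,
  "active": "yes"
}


Validating each field against schema:
  name: OK (non-empty string)
  age: OK (positive integer)
  email: FAIL (11725 is not a string)
  active: FAIL ("yes" is not a boolean)

Result: INVALID (2 errors: email, active)

INVALID (2 errors: email, active)


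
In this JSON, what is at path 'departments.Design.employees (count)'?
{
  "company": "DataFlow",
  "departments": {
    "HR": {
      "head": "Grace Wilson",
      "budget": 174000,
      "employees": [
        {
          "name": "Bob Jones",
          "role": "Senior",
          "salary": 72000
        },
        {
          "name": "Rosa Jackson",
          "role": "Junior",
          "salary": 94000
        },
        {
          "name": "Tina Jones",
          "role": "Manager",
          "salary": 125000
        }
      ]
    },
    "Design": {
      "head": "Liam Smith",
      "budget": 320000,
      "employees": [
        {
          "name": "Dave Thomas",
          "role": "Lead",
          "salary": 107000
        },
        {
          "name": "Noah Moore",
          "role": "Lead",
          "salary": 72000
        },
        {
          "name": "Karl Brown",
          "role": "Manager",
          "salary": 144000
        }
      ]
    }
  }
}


Path: departments.Design.employees (count)

Navigate:
  -> departments
  -> Design
  -> employees (array, length 3)

3


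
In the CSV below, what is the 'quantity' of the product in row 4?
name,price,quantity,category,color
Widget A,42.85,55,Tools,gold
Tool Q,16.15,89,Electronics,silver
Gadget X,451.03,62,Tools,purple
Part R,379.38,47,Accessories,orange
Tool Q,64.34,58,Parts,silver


Query: Row 4 ('Part R'), column 'quantity'
Value: 47

47


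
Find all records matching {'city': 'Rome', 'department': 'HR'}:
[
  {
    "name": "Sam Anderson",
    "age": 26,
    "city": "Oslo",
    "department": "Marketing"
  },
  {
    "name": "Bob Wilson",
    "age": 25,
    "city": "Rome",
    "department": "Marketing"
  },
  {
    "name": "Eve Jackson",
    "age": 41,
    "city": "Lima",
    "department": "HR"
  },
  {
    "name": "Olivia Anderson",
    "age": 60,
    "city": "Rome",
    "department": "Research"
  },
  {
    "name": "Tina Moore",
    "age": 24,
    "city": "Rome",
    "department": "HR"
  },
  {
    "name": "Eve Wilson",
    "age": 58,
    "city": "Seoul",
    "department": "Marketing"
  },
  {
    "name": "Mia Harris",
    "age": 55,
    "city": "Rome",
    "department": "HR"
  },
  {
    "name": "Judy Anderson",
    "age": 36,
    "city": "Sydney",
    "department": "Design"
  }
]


Search criteria: {'city': 'Rome', 'department': 'HR'}

Checking 8 records:
  Sam Anderson: {city: Oslo, department: Marketing}
  Bob Wilson: {city: Rome, department: Marketing}
  Eve Jackson: {city: Lima, department: HR}
  Olivia Anderson: {city: Rome, department: Research}
  Tina Moore: {city: Rome, department: HR} <-- MATCH
  Eve Wilson: {city: Seoul, department: Marketing}
  Mia Harris: {city: Rome, department: HR} <-- MATCH
  Judy Anderson: {city: Sydney, department: Design}

Matches: ["Tina Moore", "Mia Harris"]

["Tina Moore", "Mia Harris"]


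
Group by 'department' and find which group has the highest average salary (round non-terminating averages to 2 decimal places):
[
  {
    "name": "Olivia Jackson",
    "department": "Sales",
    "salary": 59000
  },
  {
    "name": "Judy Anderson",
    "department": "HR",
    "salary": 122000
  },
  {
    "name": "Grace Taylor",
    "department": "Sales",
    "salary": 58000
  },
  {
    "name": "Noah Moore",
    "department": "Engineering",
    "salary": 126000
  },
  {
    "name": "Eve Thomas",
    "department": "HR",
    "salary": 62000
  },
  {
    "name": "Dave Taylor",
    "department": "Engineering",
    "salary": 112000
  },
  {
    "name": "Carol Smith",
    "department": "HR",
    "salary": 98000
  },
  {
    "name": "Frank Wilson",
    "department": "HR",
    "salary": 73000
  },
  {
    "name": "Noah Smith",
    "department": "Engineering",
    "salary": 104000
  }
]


Group by: department

Groups:
  Engineering: 3 people, avg salary = 342000/3 = $114000
  HR: 4 people, avg salary = 355000/4 = $88750
  Sales: 2 people, avg salary = 117000/2 = $58500

Highest average salary: Engineering ($114000)

Engineering ($114000)
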